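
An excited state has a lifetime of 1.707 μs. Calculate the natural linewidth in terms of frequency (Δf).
46.618 kHz

Using the energy-time uncertainty principle and E = hf:
ΔEΔt ≥ ℏ/2
hΔf·Δt ≥ ℏ/2

The minimum frequency uncertainty is:
Δf = ℏ/(2hτ) = 1/(4πτ)
Δf = 1/(4π × 1.707e-06 s)
Δf = 4.662e+04 Hz = 46.618 kHz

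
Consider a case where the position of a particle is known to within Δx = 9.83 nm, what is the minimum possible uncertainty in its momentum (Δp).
5.364 × 10^-27 kg·m/s

Using the Heisenberg uncertainty principle:
ΔxΔp ≥ ℏ/2

The minimum uncertainty in momentum is:
Δp_min = ℏ/(2Δx)
Δp_min = (1.055e-34 J·s) / (2 × 9.830e-09 m)
Δp_min = 5.364e-27 kg·m/s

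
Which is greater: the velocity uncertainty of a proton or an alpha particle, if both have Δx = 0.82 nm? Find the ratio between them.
The proton has the larger minimum velocity uncertainty, by a ratio of 4.0.

For both particles, Δp_min = ℏ/(2Δx) = 6.430e-26 kg·m/s (same for both).

The velocity uncertainty is Δv = Δp/m:
- proton: Δv = 6.430e-26 / 1.673e-27 = 3.844e+01 m/s = 38.445 m/s
- alpha particle: Δv = 6.430e-26 / 6.645e-27 = 9.677e+00 m/s = 9.677 m/s

Ratio: 3.844e+01 / 9.677e+00 = 4.0

The lighter particle has larger velocity uncertainty because Δv ∝ 1/m.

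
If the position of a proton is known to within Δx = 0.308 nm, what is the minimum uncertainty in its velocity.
102.352 m/s

Using the Heisenberg uncertainty principle and Δp = mΔv:
ΔxΔp ≥ ℏ/2
Δx(mΔv) ≥ ℏ/2

The minimum uncertainty in velocity is:
Δv_min = ℏ/(2mΔx)
Δv_min = (1.055e-34 J·s) / (2 × 1.673e-27 kg × 3.080e-10 m)
Δv_min = 1.024e+02 m/s = 102.352 m/s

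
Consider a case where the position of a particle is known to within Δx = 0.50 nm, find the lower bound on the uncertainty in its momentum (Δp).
1.055 × 10^-25 kg·m/s

Using the Heisenberg uncertainty principle:
ΔxΔp ≥ ℏ/2

The minimum uncertainty in momentum is:
Δp_min = ℏ/(2Δx)
Δp_min = (1.055e-34 J·s) / (2 × 5.000e-10 m)
Δp_min = 1.055e-25 kg·m/s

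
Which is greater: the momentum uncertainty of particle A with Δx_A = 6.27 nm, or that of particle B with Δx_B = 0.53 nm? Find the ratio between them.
Particle B has the larger minimum momentum uncertainty, by a factor of 11.83.

For each particle, the minimum momentum uncertainty is Δp_min = ℏ/(2Δx):

Particle A: Δp_A = ℏ/(2×6.270e-09 m) = 8.410e-27 kg·m/s
Particle B: Δp_B = ℏ/(2×5.300e-10 m) = 9.949e-26 kg·m/s

Ratio: Δp_B/Δp_A = 11.83

Since Δp_min ∝ 1/Δx, the particle with smaller position uncertainty (B) has larger momentum uncertainty.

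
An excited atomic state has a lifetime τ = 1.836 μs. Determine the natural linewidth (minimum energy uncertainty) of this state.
179.252 peV

Using the energy-time uncertainty principle:
ΔEΔt ≥ ℏ/2

The lifetime τ represents the time uncertainty Δt.
The natural linewidth (minimum energy uncertainty) is:

ΔE = ℏ/(2τ)
ΔE = (1.055e-34 J·s) / (2 × 1.836e-06 s)
ΔE = 2.872e-29 J = 179.252 peV

This natural linewidth limits the precision of spectroscopic measurements.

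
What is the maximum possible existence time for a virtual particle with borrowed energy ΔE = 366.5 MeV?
8.980 × 10^-25 s

Using the energy-time uncertainty principle:
ΔEΔt ≥ ℏ/2

For a virtual particle borrowing energy ΔE, the maximum lifetime is:
Δt_max = ℏ/(2ΔE)

Converting energy:
ΔE = 366.5 MeV = 5.872e-11 J

Δt_max = (1.055e-34 J·s) / (2 × 5.872e-11 J)
Δt_max = 8.980e-25 s = 8.980 × 10^-25 s

Virtual particles with higher borrowed energy exist for shorter times.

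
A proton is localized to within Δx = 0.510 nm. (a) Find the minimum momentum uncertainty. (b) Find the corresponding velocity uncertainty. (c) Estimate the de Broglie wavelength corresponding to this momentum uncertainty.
(a) Δp_min = 1.034 × 10^-25 kg·m/s
(b) Δv_min = 61.813 m/s
(c) λ_dB = 6.409 nm

Step-by-step:

(a) From the uncertainty principle:
Δp_min = ℏ/(2Δx) = (1.055e-34 J·s)/(2 × 5.100e-10 m) = 1.034e-25 kg·m/s

(b) The velocity uncertainty:
Δv = Δp/m = (1.034e-25 kg·m/s)/(1.673e-27 kg) = 6.181e+01 m/s = 61.813 m/s

(c) The de Broglie wavelength for this momentum:
λ = h/p = (6.626e-34 J·s)/(1.034e-25 kg·m/s) = 6.409e-09 m = 6.409 nm

Note: The de Broglie wavelength is comparable to the localization size, as expected from wave-particle duality.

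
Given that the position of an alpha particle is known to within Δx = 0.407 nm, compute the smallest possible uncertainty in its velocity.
19.498 m/s

Using the Heisenberg uncertainty principle and Δp = mΔv:
ΔxΔp ≥ ℏ/2
Δx(mΔv) ≥ ℏ/2

The minimum uncertainty in velocity is:
Δv_min = ℏ/(2mΔx)
Δv_min = (1.055e-34 J·s) / (2 × 6.645e-27 kg × 4.070e-10 m)
Δv_min = 1.950e+01 m/s = 19.498 m/s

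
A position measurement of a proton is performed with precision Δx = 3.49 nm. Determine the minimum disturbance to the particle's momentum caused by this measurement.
1.511 × 10^-26 kg·m/s

The uncertainty principle implies that measuring position disturbs momentum:
ΔxΔp ≥ ℏ/2

When we measure position with precision Δx, we necessarily introduce a momentum uncertainty:
Δp ≥ ℏ/(2Δx)
Δp_min = (1.055e-34 J·s) / (2 × 3.490e-09 m)
Δp_min = 1.511e-26 kg·m/s

The more precisely we measure position, the greater the momentum disturbance.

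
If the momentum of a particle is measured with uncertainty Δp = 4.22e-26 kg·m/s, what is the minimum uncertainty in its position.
1.249 nm

Using the Heisenberg uncertainty principle:
ΔxΔp ≥ ℏ/2

The minimum uncertainty in position is:
Δx_min = ℏ/(2Δp)
Δx_min = (1.055e-34 J·s) / (2 × 4.220e-26 kg·m/s)
Δx_min = 1.249e-09 m = 1.249 nm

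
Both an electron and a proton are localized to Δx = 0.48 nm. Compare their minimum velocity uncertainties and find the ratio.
The electron has the larger minimum velocity uncertainty, by a ratio of 1836.2.

For both particles, Δp_min = ℏ/(2Δx) = 1.099e-25 kg·m/s (same for both).

The velocity uncertainty is Δv = Δp/m:
- electron: Δv = 1.099e-25 / 9.109e-31 = 1.206e+05 m/s = 120.591 km/s
- proton: Δv = 1.099e-25 / 1.673e-27 = 6.568e+01 m/s = 65.676 m/s

Ratio: 1.206e+05 / 6.568e+01 = 1836.2

The lighter particle has larger velocity uncertainty because Δv ∝ 1/m.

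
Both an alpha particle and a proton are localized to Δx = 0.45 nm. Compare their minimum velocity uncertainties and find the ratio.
The proton has the larger minimum velocity uncertainty, by a ratio of 4.0.

For both particles, Δp_min = ℏ/(2Δx) = 1.172e-25 kg·m/s (same for both).

The velocity uncertainty is Δv = Δp/m:
- alpha particle: Δv = 1.172e-25 / 6.645e-27 = 1.763e+01 m/s = 17.634 m/s
- proton: Δv = 1.172e-25 / 1.673e-27 = 7.005e+01 m/s = 70.054 m/s

Ratio: 7.005e+01 / 1.763e+01 = 4.0

The lighter particle has larger velocity uncertainty because Δv ∝ 1/m.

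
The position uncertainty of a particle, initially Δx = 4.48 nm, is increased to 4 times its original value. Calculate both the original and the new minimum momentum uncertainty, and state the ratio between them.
Original Δp_min = 1.177 × 10^-26 kg·m/s; new Δp'_min = 2.942 × 10^-27 kg·m/s; ratio Δp'_min/Δp_min = 1/4.

From the uncertainty principle ΔxΔp ≥ ℏ/2, the minimum momentum uncertainty is Δp_min = ℏ/(2Δx).

Original (Δx = 4.48 nm = 4.480e-09 m):
Δp_min = (1.055e-34 J·s)/(2 × 4.480e-09 m) = 1.177e-26 kg·m/s

When Δx → 4Δx:
Δp'_min = ℏ/(2 × 4Δx) = (1/4) × ℏ/(2Δx) = (1/4) × Δp_min
Δp'_min = 1/4 × 1.177e-26 kg·m/s = 2.942e-27 kg·m/s

Since Δp_min ∝ 1/Δx, when Δx is increased to 4 times its original value, Δp_min decreases to 1/4 of its original value.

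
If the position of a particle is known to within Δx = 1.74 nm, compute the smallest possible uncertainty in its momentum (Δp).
3.030 × 10^-26 kg·m/s

Using the Heisenberg uncertainty principle:
ΔxΔp ≥ ℏ/2

The minimum uncertainty in momentum is:
Δp_min = ℏ/(2Δx)
Δp_min = (1.055e-34 J·s) / (2 × 1.740e-09 m)
Δp_min = 3.030e-26 kg·m/s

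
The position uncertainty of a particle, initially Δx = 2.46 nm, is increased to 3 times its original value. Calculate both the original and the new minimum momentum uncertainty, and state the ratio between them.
Original Δp_min = 2.143 × 10^-26 kg·m/s; new Δp'_min = 7.145 × 10^-27 kg·m/s; ratio Δp'_min/Δp_min = 1/3.

From the uncertainty principle ΔxΔp ≥ ℏ/2, the minimum momentum uncertainty is Δp_min = ℏ/(2Δx).

Original (Δx = 2.46 nm = 2.460e-09 m):
Δp_min = (1.055e-34 J·s)/(2 × 2.460e-09 m) = 2.143e-26 kg·m/s

When Δx → 3Δx:
Δp'_min = ℏ/(2 × 3Δx) = (1/3) × ℏ/(2Δx) = (1/3) × Δp_min
Δp'_min = 1/3 × 2.143e-26 kg·m/s = 7.145e-27 kg·m/s

Since Δp_min ∝ 1/Δx, when Δx is increased to 3 times its original value, Δp_min decreases to 1/3 of its original value.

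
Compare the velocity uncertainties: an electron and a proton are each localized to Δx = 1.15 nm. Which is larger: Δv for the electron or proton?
The electron has the larger minimum velocity uncertainty, by a ratio of 1836.2.

For both particles, Δp_min = ℏ/(2Δx) = 4.585e-26 kg·m/s (same for both).

The velocity uncertainty is Δv = Δp/m:
- electron: Δv = 4.585e-26 / 9.109e-31 = 5.033e+04 m/s = 50.334 km/s
- proton: Δv = 4.585e-26 / 1.673e-27 = 2.741e+01 m/s = 27.413 m/s

Ratio: 5.033e+04 / 2.741e+01 = 1836.2

The lighter particle has larger velocity uncertainty because Δv ∝ 1/m.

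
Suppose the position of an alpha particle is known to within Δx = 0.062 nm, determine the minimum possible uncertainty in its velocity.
127.992 m/s

Using the Heisenberg uncertainty principle and Δp = mΔv:
ΔxΔp ≥ ℏ/2
Δx(mΔv) ≥ ℏ/2

The minimum uncertainty in velocity is:
Δv_min = ℏ/(2mΔx)
Δv_min = (1.055e-34 J·s) / (2 × 6.645e-27 kg × 6.200e-11 m)
Δv_min = 1.280e+02 m/s = 127.992 m/s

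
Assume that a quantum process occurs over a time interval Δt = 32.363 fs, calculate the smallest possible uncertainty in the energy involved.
10.169 meV

Using the energy-time uncertainty principle:
ΔEΔt ≥ ℏ/2

The minimum uncertainty in energy is:
ΔE_min = ℏ/(2Δt)
ΔE_min = (1.055e-34 J·s) / (2 × 3.236e-14 s)
ΔE_min = 1.629e-21 J = 10.169 meV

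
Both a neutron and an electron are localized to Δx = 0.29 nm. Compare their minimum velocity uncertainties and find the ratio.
The electron has the larger minimum velocity uncertainty, by a ratio of 1838.7.

For both particles, Δp_min = ℏ/(2Δx) = 1.818e-25 kg·m/s (same for both).

The velocity uncertainty is Δv = Δp/m:
- neutron: Δv = 1.818e-25 / 1.675e-27 = 1.086e+02 m/s = 108.556 m/s
- electron: Δv = 1.818e-25 / 9.109e-31 = 1.996e+05 m/s = 199.599 km/s

Ratio: 1.996e+05 / 1.086e+02 = 1838.7

The lighter particle has larger velocity uncertainty because Δv ∝ 1/m.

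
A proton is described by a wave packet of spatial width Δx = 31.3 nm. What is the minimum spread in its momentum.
1.685 × 10^-27 kg·m/s

For a wave packet, the spatial width Δx and momentum spread Δp are related by the uncertainty principle:
ΔxΔp ≥ ℏ/2

The minimum momentum spread is:
Δp_min = ℏ/(2Δx)
Δp_min = (1.055e-34 J·s) / (2 × 3.130e-08 m)
Δp_min = 1.685e-27 kg·m/s

A wave packet cannot have both a well-defined position and well-defined momentum.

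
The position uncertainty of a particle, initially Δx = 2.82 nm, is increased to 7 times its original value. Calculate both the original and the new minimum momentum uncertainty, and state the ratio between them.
Original Δp_min = 1.870 × 10^-26 kg·m/s; new Δp'_min = 2.671 × 10^-27 kg·m/s; ratio Δp'_min/Δp_min = 1/7.

From the uncertainty principle ΔxΔp ≥ ℏ/2, the minimum momentum uncertainty is Δp_min = ℏ/(2Δx).

Original (Δx = 2.82 nm = 2.820e-09 m):
Δp_min = (1.055e-34 J·s)/(2 × 2.820e-09 m) = 1.870e-26 kg·m/s

When Δx → 7Δx:
Δp'_min = ℏ/(2 × 7Δx) = (1/7) × ℏ/(2Δx) = (1/7) × Δp_min
Δp'_min = 1/7 × 1.870e-26 kg·m/s = 2.671e-27 kg·m/s

Since Δp_min ∝ 1/Δx, when Δx is increased to 7 times its original value, Δp_min decreases to 1/7 of its original value.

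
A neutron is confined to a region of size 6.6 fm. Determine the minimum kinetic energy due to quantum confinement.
118.924 keV

Using the uncertainty principle:

1. Position uncertainty: Δx ≈ 6.600e-15 m
2. Minimum momentum uncertainty: Δp = ℏ/(2Δx) = 7.989e-21 kg·m/s
3. Minimum kinetic energy:
   KE = (Δp)²/(2m) = (7.989e-21)²/(2 × 1.675e-27 kg)
   KE = 1.905e-14 J = 118.924 keV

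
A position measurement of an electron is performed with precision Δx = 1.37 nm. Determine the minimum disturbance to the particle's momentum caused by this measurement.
3.849 × 10^-26 kg·m/s

The uncertainty principle implies that measuring position disturbs momentum:
ΔxΔp ≥ ℏ/2

When we measure position with precision Δx, we necessarily introduce a momentum uncertainty:
Δp ≥ ℏ/(2Δx)
Δp_min = (1.055e-34 J·s) / (2 × 1.370e-09 m)
Δp_min = 3.849e-26 kg·m/s

The more precisely we measure position, the greater the momentum disturbance.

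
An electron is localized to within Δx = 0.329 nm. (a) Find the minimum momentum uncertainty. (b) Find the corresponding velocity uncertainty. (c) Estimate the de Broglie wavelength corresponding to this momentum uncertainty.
(a) Δp_min = 1.603 × 10^-25 kg·m/s
(b) Δv_min = 175.939 km/s
(c) λ_dB = 4.134 nm

Step-by-step:

(a) From the uncertainty principle:
Δp_min = ℏ/(2Δx) = (1.055e-34 J·s)/(2 × 3.290e-10 m) = 1.603e-25 kg·m/s

(b) The velocity uncertainty:
Δv = Δp/m = (1.603e-25 kg·m/s)/(9.109e-31 kg) = 1.759e+05 m/s = 175.939 km/s

(c) The de Broglie wavelength for this momentum:
λ = h/p = (6.626e-34 J·s)/(1.603e-25 kg·m/s) = 4.134e-09 m = 4.134 nm

Note: The de Broglie wavelength is comparable to the localization size, as expected from wave-particle duality.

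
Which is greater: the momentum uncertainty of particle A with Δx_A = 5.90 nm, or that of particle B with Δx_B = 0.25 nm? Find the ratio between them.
Particle B has the larger minimum momentum uncertainty, by a factor of 23.60.

For each particle, the minimum momentum uncertainty is Δp_min = ℏ/(2Δx):

Particle A: Δp_A = ℏ/(2×5.900e-09 m) = 8.937e-27 kg·m/s
Particle B: Δp_B = ℏ/(2×2.500e-10 m) = 2.109e-25 kg·m/s

Ratio: Δp_B/Δp_A = 23.60

Since Δp_min ∝ 1/Δx, the particle with smaller position uncertainty (B) has larger momentum uncertainty.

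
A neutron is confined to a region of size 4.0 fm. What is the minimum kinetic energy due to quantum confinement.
323.770 keV

Using the uncertainty principle:

1. Position uncertainty: Δx ≈ 4.000e-15 m
2. Minimum momentum uncertainty: Δp = ℏ/(2Δx) = 1.318e-20 kg·m/s
3. Minimum kinetic energy:
   KE = (Δp)²/(2m) = (1.318e-20)²/(2 × 1.675e-27 kg)
   KE = 5.187e-14 J = 323.770 keV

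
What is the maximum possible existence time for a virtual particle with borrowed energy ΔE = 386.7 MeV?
8.511 × 10^-25 s

Using the energy-time uncertainty principle:
ΔEΔt ≥ ℏ/2

For a virtual particle borrowing energy ΔE, the maximum lifetime is:
Δt_max = ℏ/(2ΔE)

Converting energy:
ΔE = 386.7 MeV = 6.196e-11 J

Δt_max = (1.055e-34 J·s) / (2 × 6.196e-11 J)
Δt_max = 8.511e-25 s = 8.511 × 10^-25 s

Virtual particles with higher borrowed energy exist for shorter times.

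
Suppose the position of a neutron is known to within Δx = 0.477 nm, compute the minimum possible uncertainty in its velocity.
65.998 m/s

Using the Heisenberg uncertainty principle and Δp = mΔv:
ΔxΔp ≥ ℏ/2
Δx(mΔv) ≥ ℏ/2

The minimum uncertainty in velocity is:
Δv_min = ℏ/(2mΔx)
Δv_min = (1.055e-34 J·s) / (2 × 1.675e-27 kg × 4.770e-10 m)
Δv_min = 6.600e+01 m/s = 65.998 m/s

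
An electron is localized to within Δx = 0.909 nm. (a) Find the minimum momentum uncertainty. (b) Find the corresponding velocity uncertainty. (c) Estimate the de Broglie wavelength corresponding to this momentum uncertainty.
(a) Δp_min = 5.801 × 10^-26 kg·m/s
(b) Δv_min = 63.679 km/s
(c) λ_dB = 11.423 nm

Step-by-step:

(a) From the uncertainty principle:
Δp_min = ℏ/(2Δx) = (1.055e-34 J·s)/(2 × 9.090e-10 m) = 5.801e-26 kg·m/s

(b) The velocity uncertainty:
Δv = Δp/m = (5.801e-26 kg·m/s)/(9.109e-31 kg) = 6.368e+04 m/s = 63.679 km/s

(c) The de Broglie wavelength for this momentum:
λ = h/p = (6.626e-34 J·s)/(5.801e-26 kg·m/s) = 1.142e-08 m = 11.423 nm

Note: The de Broglie wavelength is comparable to the localization size, as expected from wave-particle duality.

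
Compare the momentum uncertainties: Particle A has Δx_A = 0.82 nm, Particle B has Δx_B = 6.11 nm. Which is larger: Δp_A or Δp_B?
Particle A has the larger minimum momentum uncertainty, by a factor of 7.45.

For each particle, the minimum momentum uncertainty is Δp_min = ℏ/(2Δx):

Particle A: Δp_A = ℏ/(2×8.200e-10 m) = 6.430e-26 kg·m/s
Particle B: Δp_B = ℏ/(2×6.110e-09 m) = 8.630e-27 kg·m/s

Ratio: Δp_A/Δp_B = 7.45

Since Δp_min ∝ 1/Δx, the particle with smaller position uncertainty (A) has larger momentum uncertainty.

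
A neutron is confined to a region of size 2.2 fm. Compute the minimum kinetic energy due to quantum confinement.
1.070 MeV

Using the uncertainty principle:

1. Position uncertainty: Δx ≈ 2.200e-15 m
2. Minimum momentum uncertainty: Δp = ℏ/(2Δx) = 2.397e-20 kg·m/s
3. Minimum kinetic energy:
   KE = (Δp)²/(2m) = (2.397e-20)²/(2 × 1.675e-27 kg)
   KE = 1.715e-13 J = 1.070 MeV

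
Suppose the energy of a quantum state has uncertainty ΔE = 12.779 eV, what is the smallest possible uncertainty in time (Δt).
25.754 as

Using the energy-time uncertainty principle:
ΔEΔt ≥ ℏ/2

The minimum uncertainty in time is:
Δt_min = ℏ/(2ΔE)
Δt_min = (1.055e-34 J·s) / (2 × 2.047e-18 J)
Δt_min = 2.575e-17 s = 25.754 as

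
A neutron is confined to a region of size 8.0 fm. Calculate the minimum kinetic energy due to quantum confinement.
80.942 keV

Using the uncertainty principle:

1. Position uncertainty: Δx ≈ 8.000e-15 m
2. Minimum momentum uncertainty: Δp = ℏ/(2Δx) = 6.591e-21 kg·m/s
3. Minimum kinetic energy:
   KE = (Δp)²/(2m) = (6.591e-21)²/(2 × 1.675e-27 kg)
   KE = 1.297e-14 J = 80.942 keV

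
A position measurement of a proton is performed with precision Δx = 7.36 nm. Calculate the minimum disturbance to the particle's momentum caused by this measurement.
7.164 × 10^-27 kg·m/s

The uncertainty principle implies that measuring position disturbs momentum:
ΔxΔp ≥ ℏ/2

When we measure position with precision Δx, we necessarily introduce a momentum uncertainty:
Δp ≥ ℏ/(2Δx)
Δp_min = (1.055e-34 J·s) / (2 × 7.360e-09 m)
Δp_min = 7.164e-27 kg·m/s

The more precisely we measure position, the greater the momentum disturbance.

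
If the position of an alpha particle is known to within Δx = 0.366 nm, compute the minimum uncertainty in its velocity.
21.682 m/s

Using the Heisenberg uncertainty principle and Δp = mΔv:
ΔxΔp ≥ ℏ/2
Δx(mΔv) ≥ ℏ/2

The minimum uncertainty in velocity is:
Δv_min = ℏ/(2mΔx)
Δv_min = (1.055e-34 J·s) / (2 × 6.645e-27 kg × 3.660e-10 m)
Δv_min = 2.168e+01 m/s = 21.682 m/s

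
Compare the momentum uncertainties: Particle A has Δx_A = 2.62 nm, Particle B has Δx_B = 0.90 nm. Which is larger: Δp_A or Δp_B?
Particle B has the larger minimum momentum uncertainty, by a factor of 2.91.

For each particle, the minimum momentum uncertainty is Δp_min = ℏ/(2Δx):

Particle A: Δp_A = ℏ/(2×2.620e-09 m) = 2.013e-26 kg·m/s
Particle B: Δp_B = ℏ/(2×9.000e-10 m) = 5.859e-26 kg·m/s

Ratio: Δp_B/Δp_A = 2.91

Since Δp_min ∝ 1/Δx, the particle with smaller position uncertainty (B) has larger momentum uncertainty.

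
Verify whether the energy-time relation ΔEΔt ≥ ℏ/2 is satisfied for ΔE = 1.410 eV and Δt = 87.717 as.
No, it violates the uncertainty relation.

Calculate the product ΔEΔt:
ΔE = 1.410 eV = 2.259e-19 J
ΔEΔt = (2.259e-19 J) × (8.772e-17 s)
ΔEΔt = 1.982e-35 J·s

Compare to the minimum allowed value ℏ/2:
ℏ/2 = 5.273e-35 J·s

Since ΔEΔt = 1.982e-35 J·s < 5.273e-35 J·s = ℏ/2,
this violates the uncertainty relation.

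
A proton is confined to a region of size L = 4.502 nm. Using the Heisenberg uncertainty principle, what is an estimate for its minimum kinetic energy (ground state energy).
255.943 neV

Using the uncertainty principle to estimate ground state energy:

1. The position uncertainty is approximately the confinement size:
   Δx ≈ L = 4.502e-09 m

2. From ΔxΔp ≥ ℏ/2, the minimum momentum uncertainty is:
   Δp ≈ ℏ/(2L) = 1.171e-26 kg·m/s

3. The kinetic energy is approximately:
   KE ≈ (Δp)²/(2m) = (1.171e-26)²/(2 × 1.673e-27 kg)
   KE ≈ 4.101e-26 J = 255.943 neV

This is an order-of-magnitude estimate of the ground state energy.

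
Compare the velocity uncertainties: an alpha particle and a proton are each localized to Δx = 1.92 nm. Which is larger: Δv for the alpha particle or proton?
The proton has the larger minimum velocity uncertainty, by a ratio of 4.0.

For both particles, Δp_min = ℏ/(2Δx) = 2.746e-26 kg·m/s (same for both).

The velocity uncertainty is Δv = Δp/m:
- alpha particle: Δv = 2.746e-26 / 6.645e-27 = 4.133e+00 m/s = 4.133 m/s
- proton: Δv = 2.746e-26 / 1.673e-27 = 1.642e+01 m/s = 16.419 m/s

Ratio: 1.642e+01 / 4.133e+00 = 4.0

The lighter particle has larger velocity uncertainty because Δv ∝ 1/m.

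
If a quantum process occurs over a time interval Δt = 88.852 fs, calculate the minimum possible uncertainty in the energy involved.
3.704 meV

Using the energy-time uncertainty principle:
ΔEΔt ≥ ℏ/2

The minimum uncertainty in energy is:
ΔE_min = ℏ/(2Δt)
ΔE_min = (1.055e-34 J·s) / (2 × 8.885e-14 s)
ΔE_min = 5.934e-22 J = 3.704 meV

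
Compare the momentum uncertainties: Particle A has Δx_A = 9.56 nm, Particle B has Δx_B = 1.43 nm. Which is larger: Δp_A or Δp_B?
Particle B has the larger minimum momentum uncertainty, by a factor of 6.69.

For each particle, the minimum momentum uncertainty is Δp_min = ℏ/(2Δx):

Particle A: Δp_A = ℏ/(2×9.560e-09 m) = 5.516e-27 kg·m/s
Particle B: Δp_B = ℏ/(2×1.430e-09 m) = 3.687e-26 kg·m/s

Ratio: Δp_B/Δp_A = 6.69

Since Δp_min ∝ 1/Δx, the particle with smaller position uncertainty (B) has larger momentum uncertainty.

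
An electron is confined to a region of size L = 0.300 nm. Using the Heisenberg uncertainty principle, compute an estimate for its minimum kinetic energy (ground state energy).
105.833 meV

Using the uncertainty principle to estimate ground state energy:

1. The position uncertainty is approximately the confinement size:
   Δx ≈ L = 3.000e-10 m

2. From ΔxΔp ≥ ℏ/2, the minimum momentum uncertainty is:
   Δp ≈ ℏ/(2L) = 1.758e-25 kg·m/s

3. The kinetic energy is approximately:
   KE ≈ (Δp)²/(2m) = (1.758e-25)²/(2 × 9.109e-31 kg)
   KE ≈ 1.696e-20 J = 105.833 meV

This is an order-of-magnitude estimate of the ground state energy.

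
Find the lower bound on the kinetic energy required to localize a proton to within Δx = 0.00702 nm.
105.264 meV

Localizing a particle requires giving it sufficient momentum uncertainty:

1. From uncertainty principle: Δp ≥ ℏ/(2Δx)
   Δp_min = (1.055e-34 J·s) / (2 × 7.020e-12 m)
   Δp_min = 7.511e-24 kg·m/s

2. This momentum uncertainty corresponds to kinetic energy:
   KE ≈ (Δp)²/(2m) = (7.511e-24)²/(2 × 1.673e-27 kg)
   KE = 1.687e-20 J = 105.264 meV

Tighter localization requires more energy.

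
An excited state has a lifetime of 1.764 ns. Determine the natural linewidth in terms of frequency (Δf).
45.112 MHz

Using the energy-time uncertainty principle and E = hf:
ΔEΔt ≥ ℏ/2
hΔf·Δt ≥ ℏ/2

The minimum frequency uncertainty is:
Δf = ℏ/(2hτ) = 1/(4πτ)
Δf = 1/(4π × 1.764e-09 s)
Δf = 4.511e+07 Hz = 45.112 MHz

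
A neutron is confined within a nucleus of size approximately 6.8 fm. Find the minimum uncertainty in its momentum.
7.754 × 10^-21 kg·m/s

Using the Heisenberg uncertainty principle:
ΔxΔp ≥ ℏ/2

With Δx ≈ L = 6.800e-15 m (the confinement size):
Δp_min = ℏ/(2Δx)
Δp_min = (1.055e-34 J·s) / (2 × 6.800e-15 m)
Δp_min = 7.754e-21 kg·m/s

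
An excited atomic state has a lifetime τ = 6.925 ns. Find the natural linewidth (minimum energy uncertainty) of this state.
47.524 neV

Using the energy-time uncertainty principle:
ΔEΔt ≥ ℏ/2

The lifetime τ represents the time uncertainty Δt.
The natural linewidth (minimum energy uncertainty) is:

ΔE = ℏ/(2τ)
ΔE = (1.055e-34 J·s) / (2 × 6.925e-09 s)
ΔE = 7.614e-27 J = 47.524 neV

This natural linewidth limits the precision of spectroscopic measurements.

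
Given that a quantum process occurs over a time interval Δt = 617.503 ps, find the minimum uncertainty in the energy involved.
532.963 neV

Using the energy-time uncertainty principle:
ΔEΔt ≥ ℏ/2

The minimum uncertainty in energy is:
ΔE_min = ℏ/(2Δt)
ΔE_min = (1.055e-34 J·s) / (2 × 6.175e-10 s)
ΔE_min = 8.539e-26 J = 532.963 neV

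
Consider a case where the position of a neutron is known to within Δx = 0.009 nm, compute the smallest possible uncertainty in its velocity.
3.498 km/s

Using the Heisenberg uncertainty principle and Δp = mΔv:
ΔxΔp ≥ ℏ/2
Δx(mΔv) ≥ ℏ/2

The minimum uncertainty in velocity is:
Δv_min = ℏ/(2mΔx)
Δv_min = (1.055e-34 J·s) / (2 × 1.675e-27 kg × 9.000e-12 m)
Δv_min = 3.498e+03 m/s = 3.498 km/s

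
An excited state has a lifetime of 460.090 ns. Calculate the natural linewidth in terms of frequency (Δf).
172.961 kHz

Using the energy-time uncertainty principle and E = hf:
ΔEΔt ≥ ℏ/2
hΔf·Δt ≥ ℏ/2

The minimum frequency uncertainty is:
Δf = ℏ/(2hτ) = 1/(4πτ)
Δf = 1/(4π × 4.601e-07 s)
Δf = 1.730e+05 Hz = 172.961 kHz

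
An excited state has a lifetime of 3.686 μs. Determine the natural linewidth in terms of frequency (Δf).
21.589 kHz

Using the energy-time uncertainty principle and E = hf:
ΔEΔt ≥ ℏ/2
hΔf·Δt ≥ ℏ/2

The minimum frequency uncertainty is:
Δf = ℏ/(2hτ) = 1/(4πτ)
Δf = 1/(4π × 3.686e-06 s)
Δf = 2.159e+04 Hz = 21.589 kHz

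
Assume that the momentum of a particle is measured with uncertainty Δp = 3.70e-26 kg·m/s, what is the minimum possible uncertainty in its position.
1.425 nm

Using the Heisenberg uncertainty principle:
ΔxΔp ≥ ℏ/2

The minimum uncertainty in position is:
Δx_min = ℏ/(2Δp)
Δx_min = (1.055e-34 J·s) / (2 × 3.700e-26 kg·m/s)
Δx_min = 1.425e-09 m = 1.425 nm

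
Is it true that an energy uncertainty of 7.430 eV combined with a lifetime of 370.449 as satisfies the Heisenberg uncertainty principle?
Yes, it satisfies the uncertainty relation.

Calculate the product ΔEΔt:
ΔE = 7.430 eV = 1.190e-18 J
ΔEΔt = (1.190e-18 J) × (3.704e-16 s)
ΔEΔt = 4.410e-34 J·s

Compare to the minimum allowed value ℏ/2:
ℏ/2 = 5.273e-35 J·s

Since ΔEΔt = 4.410e-34 J·s ≥ 5.273e-35 J·s = ℏ/2,
this satisfies the uncertainty relation.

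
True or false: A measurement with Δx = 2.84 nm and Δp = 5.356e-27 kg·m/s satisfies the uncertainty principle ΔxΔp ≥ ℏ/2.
No, it violates the uncertainty principle (impossible measurement).

Calculate the product ΔxΔp:
ΔxΔp = (2.840e-09 m) × (5.356e-27 kg·m/s)
ΔxΔp = 1.521e-35 J·s

Compare to the minimum allowed value ℏ/2:
ℏ/2 = 5.273e-35 J·s

Since ΔxΔp = 1.521e-35 J·s < 5.273e-35 J·s = ℏ/2,
the measurement violates the uncertainty principle.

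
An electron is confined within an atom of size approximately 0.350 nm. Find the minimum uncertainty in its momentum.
1.507 × 10^-25 kg·m/s

Using the Heisenberg uncertainty principle:
ΔxΔp ≥ ℏ/2

With Δx ≈ L = 3.500e-10 m (the confinement size):
Δp_min = ℏ/(2Δx)
Δp_min = (1.055e-34 J·s) / (2 × 3.500e-10 m)
Δp_min = 1.507e-25 kg·m/s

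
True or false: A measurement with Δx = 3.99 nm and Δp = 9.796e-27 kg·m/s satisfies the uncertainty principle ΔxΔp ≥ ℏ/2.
No, it violates the uncertainty principle (impossible measurement).

Calculate the product ΔxΔp:
ΔxΔp = (3.990e-09 m) × (9.796e-27 kg·m/s)
ΔxΔp = 3.909e-35 J·s

Compare to the minimum allowed value ℏ/2:
ℏ/2 = 5.273e-35 J·s

Since ΔxΔp = 3.909e-35 J·s < 5.273e-35 J·s = ℏ/2,
the measurement violates the uncertainty principle.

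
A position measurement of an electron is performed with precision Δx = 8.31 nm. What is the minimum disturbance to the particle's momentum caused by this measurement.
6.345 × 10^-27 kg·m/s

The uncertainty principle implies that measuring position disturbs momentum:
ΔxΔp ≥ ℏ/2

When we measure position with precision Δx, we necessarily introduce a momentum uncertainty:
Δp ≥ ℏ/(2Δx)
Δp_min = (1.055e-34 J·s) / (2 × 8.310e-09 m)
Δp_min = 6.345e-27 kg·m/s

The more precisely we measure position, the greater the momentum disturbance.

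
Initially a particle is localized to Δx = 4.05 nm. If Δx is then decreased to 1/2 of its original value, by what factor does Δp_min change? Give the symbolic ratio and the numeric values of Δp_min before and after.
Original Δp_min = 1.302 × 10^-26 kg·m/s; new Δp'_min = 2.604 × 10^-26 kg·m/s; ratio Δp'_min/Δp_min = 2.

From the uncertainty principle ΔxΔp ≥ ℏ/2, the minimum momentum uncertainty is Δp_min = ℏ/(2Δx).

Original (Δx = 4.05 nm = 4.050e-09 m):
Δp_min = (1.055e-34 J·s)/(2 × 4.050e-09 m) = 1.302e-26 kg·m/s

When Δx → (1/2)Δx:
Δp'_min = ℏ/(2 × (1/2)Δx) = 2 × ℏ/(2Δx) = 2 × Δp_min
Δp'_min = 2 × 1.302e-26 kg·m/s = 2.604e-26 kg·m/s

Since Δp_min ∝ 1/Δx, when Δx is decreased to 1/2 of its original value, Δp_min increases to 2 times its original value.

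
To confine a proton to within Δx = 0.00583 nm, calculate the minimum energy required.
152.622 meV

Localizing a particle requires giving it sufficient momentum uncertainty:

1. From uncertainty principle: Δp ≥ ℏ/(2Δx)
   Δp_min = (1.055e-34 J·s) / (2 × 5.830e-12 m)
   Δp_min = 9.044e-24 kg·m/s

2. This momentum uncertainty corresponds to kinetic energy:
   KE ≈ (Δp)²/(2m) = (9.044e-24)²/(2 × 1.673e-27 kg)
   KE = 2.445e-20 J = 152.622 meV

Tighter localization requires more energy.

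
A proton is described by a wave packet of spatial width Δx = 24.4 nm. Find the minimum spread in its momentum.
2.161 × 10^-27 kg·m/s

For a wave packet, the spatial width Δx and momentum spread Δp are related by the uncertainty principle:
ΔxΔp ≥ ℏ/2

The minimum momentum spread is:
Δp_min = ℏ/(2Δx)
Δp_min = (1.055e-34 J·s) / (2 × 2.440e-08 m)
Δp_min = 2.161e-27 kg·m/s

A wave packet cannot have both a well-defined position and well-defined momentum.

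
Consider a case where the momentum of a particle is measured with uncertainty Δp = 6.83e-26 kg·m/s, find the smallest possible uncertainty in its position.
772.015 pm

Using the Heisenberg uncertainty principle:
ΔxΔp ≥ ℏ/2

The minimum uncertainty in position is:
Δx_min = ℏ/(2Δp)
Δx_min = (1.055e-34 J·s) / (2 × 6.830e-26 kg·m/s)
Δx_min = 7.720e-10 m = 772.015 pm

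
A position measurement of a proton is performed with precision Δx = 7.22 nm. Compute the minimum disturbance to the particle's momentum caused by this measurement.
7.303 × 10^-27 kg·m/s

The uncertainty principle implies that measuring position disturbs momentum:
ΔxΔp ≥ ℏ/2

When we measure position with precision Δx, we necessarily introduce a momentum uncertainty:
Δp ≥ ℏ/(2Δx)
Δp_min = (1.055e-34 J·s) / (2 × 7.220e-09 m)
Δp_min = 7.303e-27 kg·m/s

The more precisely we measure position, the greater the momentum disturbance.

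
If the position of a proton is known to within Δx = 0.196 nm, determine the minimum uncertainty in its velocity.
160.839 m/s

Using the Heisenberg uncertainty principle and Δp = mΔv:
ΔxΔp ≥ ℏ/2
Δx(mΔv) ≥ ℏ/2

The minimum uncertainty in velocity is:
Δv_min = ℏ/(2mΔx)
Δv_min = (1.055e-34 J·s) / (2 × 1.673e-27 kg × 1.960e-10 m)
Δv_min = 1.608e+02 m/s = 160.839 m/s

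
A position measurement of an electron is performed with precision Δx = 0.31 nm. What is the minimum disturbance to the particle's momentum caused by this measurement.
1.701 × 10^-25 kg·m/s

The uncertainty principle implies that measuring position disturbs momentum:
ΔxΔp ≥ ℏ/2

When we measure position with precision Δx, we necessarily introduce a momentum uncertainty:
Δp ≥ ℏ/(2Δx)
Δp_min = (1.055e-34 J·s) / (2 × 3.100e-10 m)
Δp_min = 1.701e-25 kg·m/s

The more precisely we measure position, the greater the momentum disturbance.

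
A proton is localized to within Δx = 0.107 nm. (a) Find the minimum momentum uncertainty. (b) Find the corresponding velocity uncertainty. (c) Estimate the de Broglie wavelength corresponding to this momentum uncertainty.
(a) Δp_min = 4.928 × 10^-25 kg·m/s
(b) Δv_min = 294.622 m/s
(c) λ_dB = 1.345 nm

Step-by-step:

(a) From the uncertainty principle:
Δp_min = ℏ/(2Δx) = (1.055e-34 J·s)/(2 × 1.070e-10 m) = 4.928e-25 kg·m/s

(b) The velocity uncertainty:
Δv = Δp/m = (4.928e-25 kg·m/s)/(1.673e-27 kg) = 2.946e+02 m/s = 294.622 m/s

(c) The de Broglie wavelength for this momentum:
λ = h/p = (6.626e-34 J·s)/(4.928e-25 kg·m/s) = 1.345e-09 m = 1.345 nm

Note: The de Broglie wavelength is comparable to the localization size, as expected from wave-particle duality.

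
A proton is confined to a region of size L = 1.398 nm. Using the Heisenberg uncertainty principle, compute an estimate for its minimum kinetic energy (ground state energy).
2.654 μeV

Using the uncertainty principle to estimate ground state energy:

1. The position uncertainty is approximately the confinement size:
   Δx ≈ L = 1.398e-09 m

2. From ΔxΔp ≥ ℏ/2, the minimum momentum uncertainty is:
   Δp ≈ ℏ/(2L) = 3.772e-26 kg·m/s

3. The kinetic energy is approximately:
   KE ≈ (Δp)²/(2m) = (3.772e-26)²/(2 × 1.673e-27 kg)
   KE ≈ 4.253e-25 J = 2.654 μeV

This is an order-of-magnitude estimate of the ground state energy.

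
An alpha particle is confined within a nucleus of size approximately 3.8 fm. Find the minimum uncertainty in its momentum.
1.388 × 10^-20 kg·m/s

Using the Heisenberg uncertainty principle:
ΔxΔp ≥ ℏ/2

With Δx ≈ L = 3.800e-15 m (the confinement size):
Δp_min = ℏ/(2Δx)
Δp_min = (1.055e-34 J·s) / (2 × 3.800e-15 m)
Δp_min = 1.388e-20 kg·m/s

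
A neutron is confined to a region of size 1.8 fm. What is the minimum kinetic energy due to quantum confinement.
1.599 MeV

Using the uncertainty principle:

1. Position uncertainty: Δx ≈ 1.800e-15 m
2. Minimum momentum uncertainty: Δp = ℏ/(2Δx) = 2.929e-20 kg·m/s
3. Minimum kinetic energy:
   KE = (Δp)²/(2m) = (2.929e-20)²/(2 × 1.675e-27 kg)
   KE = 2.562e-13 J = 1.599 MeV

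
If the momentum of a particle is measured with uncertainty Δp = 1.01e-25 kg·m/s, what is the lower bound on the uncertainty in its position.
522.065 pm

Using the Heisenberg uncertainty principle:
ΔxΔp ≥ ℏ/2

The minimum uncertainty in position is:
Δx_min = ℏ/(2Δp)
Δx_min = (1.055e-34 J·s) / (2 × 1.010e-25 kg·m/s)
Δx_min = 5.221e-10 m = 522.065 pm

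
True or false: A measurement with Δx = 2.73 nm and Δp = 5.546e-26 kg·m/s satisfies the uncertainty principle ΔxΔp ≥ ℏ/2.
Yes, it satisfies the uncertainty principle.

Calculate the product ΔxΔp:
ΔxΔp = (2.730e-09 m) × (5.546e-26 kg·m/s)
ΔxΔp = 1.514e-34 J·s

Compare to the minimum allowed value ℏ/2:
ℏ/2 = 5.273e-35 J·s

Since ΔxΔp = 1.514e-34 J·s ≥ 5.273e-35 J·s = ℏ/2,
the measurement satisfies the uncertainty principle.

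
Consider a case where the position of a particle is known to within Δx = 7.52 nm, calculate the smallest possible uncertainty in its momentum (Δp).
7.012 × 10^-27 kg·m/s

Using the Heisenberg uncertainty principle:
ΔxΔp ≥ ℏ/2

The minimum uncertainty in momentum is:
Δp_min = ℏ/(2Δx)
Δp_min = (1.055e-34 J·s) / (2 × 7.520e-09 m)
Δp_min = 7.012e-27 kg·m/s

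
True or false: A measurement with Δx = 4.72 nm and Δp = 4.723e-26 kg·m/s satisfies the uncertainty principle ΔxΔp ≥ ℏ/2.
Yes, it satisfies the uncertainty principle.

Calculate the product ΔxΔp:
ΔxΔp = (4.720e-09 m) × (4.723e-26 kg·m/s)
ΔxΔp = 2.229e-34 J·s

Compare to the minimum allowed value ℏ/2:
ℏ/2 = 5.273e-35 J·s

Since ΔxΔp = 2.229e-34 J·s ≥ 5.273e-35 J·s = ℏ/2,
the measurement satisfies the uncertainty principle.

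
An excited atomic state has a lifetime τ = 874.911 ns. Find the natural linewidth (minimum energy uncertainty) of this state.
376.159 peV

Using the energy-time uncertainty principle:
ΔEΔt ≥ ℏ/2

The lifetime τ represents the time uncertainty Δt.
The natural linewidth (minimum energy uncertainty) is:

ΔE = ℏ/(2τ)
ΔE = (1.055e-34 J·s) / (2 × 8.749e-07 s)
ΔE = 6.027e-29 J = 376.159 peV

This natural linewidth limits the precision of spectroscopic measurements.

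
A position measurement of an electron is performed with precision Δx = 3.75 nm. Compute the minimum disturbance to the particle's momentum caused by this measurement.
1.406 × 10^-26 kg·m/s

The uncertainty principle implies that measuring position disturbs momentum:
ΔxΔp ≥ ℏ/2

When we measure position with precision Δx, we necessarily introduce a momentum uncertainty:
Δp ≥ ℏ/(2Δx)
Δp_min = (1.055e-34 J·s) / (2 × 3.750e-09 m)
Δp_min = 1.406e-26 kg·m/s

The more precisely we measure position, the greater the momentum disturbance.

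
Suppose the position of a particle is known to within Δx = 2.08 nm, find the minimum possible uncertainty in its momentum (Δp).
2.535 × 10^-26 kg·m/s

Using the Heisenberg uncertainty principle:
ΔxΔp ≥ ℏ/2

The minimum uncertainty in momentum is:
Δp_min = ℏ/(2Δx)
Δp_min = (1.055e-34 J·s) / (2 × 2.080e-09 m)
Δp_min = 2.535e-26 kg·m/s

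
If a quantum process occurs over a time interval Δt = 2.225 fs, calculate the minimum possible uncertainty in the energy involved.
147.913 meV

Using the energy-time uncertainty principle:
ΔEΔt ≥ ℏ/2

The minimum uncertainty in energy is:
ΔE_min = ℏ/(2Δt)
ΔE_min = (1.055e-34 J·s) / (2 × 2.225e-15 s)
ΔE_min = 2.370e-20 J = 147.913 meV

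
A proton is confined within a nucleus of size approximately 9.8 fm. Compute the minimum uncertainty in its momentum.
5.380 × 10^-21 kg·m/s

Using the Heisenberg uncertainty principle:
ΔxΔp ≥ ℏ/2

With Δx ≈ L = 9.800e-15 m (the confinement size):
Δp_min = ℏ/(2Δx)
Δp_min = (1.055e-34 J·s) / (2 × 9.800e-15 m)
Δp_min = 5.380e-21 kg·m/s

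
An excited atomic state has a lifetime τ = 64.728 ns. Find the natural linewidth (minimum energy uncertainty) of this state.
5.084 neV

Using the energy-time uncertainty principle:
ΔEΔt ≥ ℏ/2

The lifetime τ represents the time uncertainty Δt.
The natural linewidth (minimum energy uncertainty) is:

ΔE = ℏ/(2τ)
ΔE = (1.055e-34 J·s) / (2 × 6.473e-08 s)
ΔE = 8.146e-28 J = 5.084 neV

This natural linewidth limits the precision of spectroscopic measurements.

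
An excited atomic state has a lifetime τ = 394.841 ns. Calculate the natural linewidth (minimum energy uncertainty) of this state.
833.515 peV

Using the energy-time uncertainty principle:
ΔEΔt ≥ ℏ/2

The lifetime τ represents the time uncertainty Δt.
The natural linewidth (minimum energy uncertainty) is:

ΔE = ℏ/(2τ)
ΔE = (1.055e-34 J·s) / (2 × 3.948e-07 s)
ΔE = 1.335e-28 J = 833.515 peV

This natural linewidth limits the precision of spectroscopic measurements.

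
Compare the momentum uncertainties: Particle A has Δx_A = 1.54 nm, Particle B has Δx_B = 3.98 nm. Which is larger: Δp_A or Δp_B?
Particle A has the larger minimum momentum uncertainty, by a factor of 2.58.

For each particle, the minimum momentum uncertainty is Δp_min = ℏ/(2Δx):

Particle A: Δp_A = ℏ/(2×1.540e-09 m) = 3.424e-26 kg·m/s
Particle B: Δp_B = ℏ/(2×3.980e-09 m) = 1.325e-26 kg·m/s

Ratio: Δp_A/Δp_B = 2.58

Since Δp_min ∝ 1/Δx, the particle with smaller position uncertainty (A) has larger momentum uncertainty.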